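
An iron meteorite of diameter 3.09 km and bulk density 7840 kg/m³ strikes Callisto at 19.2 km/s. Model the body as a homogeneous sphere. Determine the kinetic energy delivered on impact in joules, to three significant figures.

d = 3090 m; v = 19200 m/s.
Mass m = (π/6) ρ d³ = (π/6) × 7840 × (3090)³ = 1.211 × 10^14 kg
E = ½ m v² = 0.5 × 1.211 × 10^14 × (19200)² = 2.232 × 10^22 J

E ≈ 2.23 × 10^22 J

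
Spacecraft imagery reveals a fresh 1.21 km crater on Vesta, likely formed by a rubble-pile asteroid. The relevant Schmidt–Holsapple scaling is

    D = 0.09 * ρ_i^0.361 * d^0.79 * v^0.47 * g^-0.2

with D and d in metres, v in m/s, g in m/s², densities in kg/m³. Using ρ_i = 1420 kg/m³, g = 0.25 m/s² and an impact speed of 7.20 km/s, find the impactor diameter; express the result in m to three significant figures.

Rearranging for d: d = [D / (0.09 · 1420^0.361 · 7200^0.47 · 0.25^-0.2)]^(1/0.79).
D = 1210 m.
1420^0.361 = 13.74
7200^0.47 = 65.00
0.25^-0.2 = 1.320
Denominator = 0.09 × 13.74 × 65.00 × 1.320 = 106.1
D / 106.1 = 1210 / 106.1 = 11.40
d = 11.40^(1/0.79) = 11.40^1.2658 = 21.77 m

d ≈ 21.8 m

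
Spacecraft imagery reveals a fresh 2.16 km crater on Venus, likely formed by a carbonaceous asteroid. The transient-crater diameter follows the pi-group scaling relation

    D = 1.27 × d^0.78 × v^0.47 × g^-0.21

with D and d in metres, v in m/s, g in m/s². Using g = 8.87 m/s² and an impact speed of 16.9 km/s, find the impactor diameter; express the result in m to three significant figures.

Rearranging for d: d = [D / (1.27 · 16900^0.47 · 8.87^-0.21)]^(1/0.78).
D = 2160 m.
16900^0.47 = 97.07
8.87^-0.21 = 0.6323
Denominator = 1.27 × 97.07 × 0.6323 = 77.95
D / 77.95 = 2160 / 77.95 = 27.71
d = 27.71^(1/0.78) = 27.71^1.2821 = 70.73 m

d ≈ 70.7 m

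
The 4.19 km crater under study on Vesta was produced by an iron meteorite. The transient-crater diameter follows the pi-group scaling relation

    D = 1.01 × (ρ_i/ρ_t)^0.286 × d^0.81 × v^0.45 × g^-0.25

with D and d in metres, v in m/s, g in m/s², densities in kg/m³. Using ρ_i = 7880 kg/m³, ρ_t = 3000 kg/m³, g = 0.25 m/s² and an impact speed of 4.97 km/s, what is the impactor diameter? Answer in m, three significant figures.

Rearranging for d: d = [D / (1.01 · (7880/3000)^0.286 · 4970^0.45 · 0.25^-0.25)]^(1/0.81).
D = 4190 m.
(7880/3000)^0.286 = 1.318
4970^0.45 = 46.06
0.25^-0.25 = 1.414
Denominator = 1.01 × 1.318 × 46.06 × 1.414 = 86.70
D / 86.70 = 4190 / 86.70 = 48.33
d = 48.33^(1/0.81) = 48.33^1.2346 = 120.0 m

d ≈ 120 m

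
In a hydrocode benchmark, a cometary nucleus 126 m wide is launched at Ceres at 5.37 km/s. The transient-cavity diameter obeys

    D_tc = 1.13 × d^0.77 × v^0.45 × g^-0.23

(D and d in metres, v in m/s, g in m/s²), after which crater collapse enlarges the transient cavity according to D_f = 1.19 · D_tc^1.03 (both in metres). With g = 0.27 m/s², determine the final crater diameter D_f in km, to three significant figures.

D_f ≈ 4.57 km

v = 5370 m/s.
d^0.77 = 126^0.77 = 41.43
v^0.45 = 5370^0.45 = 47.70
g^-0.23 = 0.27^-0.23 = 1.351
D_tc = 1.13 × 41.43 × 47.70 × 1.351 = 3017 m
D_f = 1.19 × (3017)^1.03 = 4566 m
     = 4.566 km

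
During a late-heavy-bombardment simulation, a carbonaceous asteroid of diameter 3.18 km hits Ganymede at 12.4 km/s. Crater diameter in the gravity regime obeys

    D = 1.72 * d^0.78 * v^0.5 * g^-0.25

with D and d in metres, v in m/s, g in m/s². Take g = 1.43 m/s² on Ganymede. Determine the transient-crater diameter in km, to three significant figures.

D ≈ 94.5 km

In SI units: d = 3180 m, v = 12400 m/s.
d^0.78 = 3180^0.78 = 539.4
v^0.5 = 12400^0.5 = 111.4
g^-0.25 = 1.43^-0.25 = 0.9145
D = 1.72 × 539.4 × 111.4 × 0.9145 = 94517 m
   = 94.52 km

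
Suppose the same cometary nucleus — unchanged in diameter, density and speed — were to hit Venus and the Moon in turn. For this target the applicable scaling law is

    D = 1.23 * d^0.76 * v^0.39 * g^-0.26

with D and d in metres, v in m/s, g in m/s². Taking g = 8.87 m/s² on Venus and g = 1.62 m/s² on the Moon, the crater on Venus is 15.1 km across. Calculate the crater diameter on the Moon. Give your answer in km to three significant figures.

D ≈ 23.5 km

All impactor-dependent factors cancel in the ratio, leaving D_Moon/D_Venus = (g_Moon/g_Venus)^-0.26.
(1.62/8.87)^-0.26 = 0.1826^-0.26 = 1.556
D_Moon = 1.556 × 15.1 km = 23.5 km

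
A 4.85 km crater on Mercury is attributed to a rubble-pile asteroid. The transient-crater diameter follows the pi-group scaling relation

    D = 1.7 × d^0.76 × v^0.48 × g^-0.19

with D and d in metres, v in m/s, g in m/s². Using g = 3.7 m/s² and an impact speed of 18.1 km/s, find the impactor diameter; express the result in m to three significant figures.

d ≈ 99.9 m

Rearranging for d: d = [D / (1.7 · 18100^0.48 · 3.7^-0.19)]^(1/0.76).
D = 4850 m.
18100^0.48 = 110.6
3.7^-0.19 = 0.7799
Denominator = 1.7 × 110.6 × 0.7799 = 146.6
D / 146.6 = 4850 / 146.6 = 33.08
d = 33.08^(1/0.76) = 33.08^1.3158 = 99.87 m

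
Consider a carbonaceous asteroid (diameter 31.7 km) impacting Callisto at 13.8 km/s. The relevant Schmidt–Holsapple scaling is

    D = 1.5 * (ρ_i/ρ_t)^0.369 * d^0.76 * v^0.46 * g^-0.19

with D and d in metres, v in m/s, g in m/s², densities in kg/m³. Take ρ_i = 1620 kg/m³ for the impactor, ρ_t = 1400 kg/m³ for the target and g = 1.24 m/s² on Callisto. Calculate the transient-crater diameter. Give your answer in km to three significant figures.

D ≈ 321 km

In SI units: d = 31700 m, v = 13800 m/s.
(ρ_i/ρ_t)^0.369 = (1620/1400)^0.369 = 1.055
d^0.76 = 31700^0.76 = 2635
v^0.46 = 13800^0.46 = 80.23
g^-0.19 = 1.24^-0.19 = 0.9600
D = 1.5 × 1.055 × 2635 × 80.23 × 0.9600 = 3.212 × 10^5 m
   = 321.2 km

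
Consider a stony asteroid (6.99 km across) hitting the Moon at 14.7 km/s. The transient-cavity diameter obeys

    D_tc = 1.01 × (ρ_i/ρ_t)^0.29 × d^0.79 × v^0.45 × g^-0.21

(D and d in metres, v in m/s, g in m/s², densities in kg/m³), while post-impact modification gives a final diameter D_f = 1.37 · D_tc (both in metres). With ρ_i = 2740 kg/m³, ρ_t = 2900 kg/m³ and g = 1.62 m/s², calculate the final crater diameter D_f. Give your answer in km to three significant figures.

D_f ≈ 101 km

In SI: d = 6990 m, v = 14700 m/s.
(ρ_i/ρ_t)^0.29 = (2740/2900)^0.29 = 0.9837
d^0.79 = 6990^0.79 = 1089
v^0.45 = 14700^0.45 = 75.04
g^-0.21 = 1.62^-0.21 = 0.9037
D_tc = 1.01 × 0.9837 × 1089 × 75.04 × 0.9037 = 73370 m
D_f = 1.37 × 73370 = 1.005 × 10^5 m
     = 100.5 km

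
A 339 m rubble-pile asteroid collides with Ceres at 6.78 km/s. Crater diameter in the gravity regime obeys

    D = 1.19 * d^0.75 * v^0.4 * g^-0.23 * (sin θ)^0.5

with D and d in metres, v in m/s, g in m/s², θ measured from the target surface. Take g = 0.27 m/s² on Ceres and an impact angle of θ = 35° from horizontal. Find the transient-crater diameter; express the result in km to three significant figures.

D ≈ 3.28 km

In SI units: v = 6780 m/s.
d^0.75 = 339^0.75 = 79.00
v^0.4 = 6780^0.4 = 34.08
g^-0.23 = 0.27^-0.23 = 1.351
(sin 35°)^0.5 = 0.5736^0.5 = 0.7574
D = 1.19 × 79.00 × 34.08 × 1.351 × 0.7574 = 3278 m
   = 3.278 km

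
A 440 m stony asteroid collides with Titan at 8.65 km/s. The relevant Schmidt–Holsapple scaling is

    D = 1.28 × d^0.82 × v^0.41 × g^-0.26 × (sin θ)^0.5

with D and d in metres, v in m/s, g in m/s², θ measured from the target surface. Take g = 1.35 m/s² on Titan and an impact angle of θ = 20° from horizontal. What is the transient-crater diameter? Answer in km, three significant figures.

In SI units: v = 8650 m/s.
d^0.82 = 440^0.82 = 147.1
v^0.41 = 8650^0.41 = 41.13
g^-0.26 = 1.35^-0.26 = 0.9249
(sin 20°)^0.5 = 0.3420^0.5 = 0.5848
D = 1.28 × 147.1 × 41.13 × 0.9249 × 0.5848 = 4189 m
   = 4.189 km

D ≈ 4.19 km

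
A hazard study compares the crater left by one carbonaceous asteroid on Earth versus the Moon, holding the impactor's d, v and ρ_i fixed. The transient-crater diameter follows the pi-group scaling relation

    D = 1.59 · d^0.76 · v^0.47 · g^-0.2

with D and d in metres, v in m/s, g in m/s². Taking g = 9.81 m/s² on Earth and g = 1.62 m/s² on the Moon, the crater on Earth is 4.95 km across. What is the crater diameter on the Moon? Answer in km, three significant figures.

All impactor-dependent factors cancel in the ratio, leaving D_Moon/D_Earth = (g_Moon/g_Earth)^-0.2.
(1.62/9.81)^-0.2 = 0.1651^-0.2 = 1.434
D_Moon = 1.434 × 4.95 km = 7.10 km

D ≈ 7.10 km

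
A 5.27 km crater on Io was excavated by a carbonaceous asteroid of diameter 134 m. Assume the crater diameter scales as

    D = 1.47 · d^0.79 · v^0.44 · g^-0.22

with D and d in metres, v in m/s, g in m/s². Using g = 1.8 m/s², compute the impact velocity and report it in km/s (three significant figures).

v ≈ 24.4 km/s

Rearranging for v: v = [D / (1.47 · 134^0.79 · 1.8^-0.22)]^(1/0.44).
D = 5270 m.
134^0.79 = 47.91
1.8^-0.22 = 0.8787
Denominator = 1.47 × 47.91 × 0.8787 = 61.88
D / 61.88 = 5270 / 61.88 = 85.16
v = 85.16^(1/0.44) = 85.16^2.2727 = 24369 m/s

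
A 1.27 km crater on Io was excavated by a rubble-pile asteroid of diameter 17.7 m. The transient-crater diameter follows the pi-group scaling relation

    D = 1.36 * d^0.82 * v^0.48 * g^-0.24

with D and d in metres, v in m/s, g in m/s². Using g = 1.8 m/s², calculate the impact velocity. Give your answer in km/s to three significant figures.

Rearranging for v: v = [D / (1.36 · 17.7^0.82 · 1.8^-0.24)]^(1/0.48).
D = 1270 m.
17.7^0.82 = 10.55
1.8^-0.24 = 0.8684
Denominator = 1.36 × 10.55 × 0.8684 = 12.46
D / 12.46 = 1270 / 12.46 = 101.9
v = 101.9^(1/0.48) = 101.9^2.0833 = 15263 m/s

v ≈ 15.3 km/s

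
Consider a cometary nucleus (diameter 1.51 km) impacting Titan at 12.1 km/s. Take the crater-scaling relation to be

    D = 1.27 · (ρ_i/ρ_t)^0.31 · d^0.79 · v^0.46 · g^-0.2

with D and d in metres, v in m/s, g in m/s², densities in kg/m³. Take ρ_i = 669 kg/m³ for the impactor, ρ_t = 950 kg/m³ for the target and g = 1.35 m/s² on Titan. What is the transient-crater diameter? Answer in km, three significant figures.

In SI units: d = 1510 m, v = 12100 m/s.
(ρ_i/ρ_t)^0.31 = (669/950)^0.31 = 0.8970
d^0.79 = 1510^0.79 = 324.6
v^0.46 = 12100^0.46 = 75.52
g^-0.2 = 1.35^-0.2 = 0.9417
D = 1.27 × 0.8970 × 324.6 × 75.52 × 0.9417 = 26298 m
   = 26.30 km

D ≈ 26.3 km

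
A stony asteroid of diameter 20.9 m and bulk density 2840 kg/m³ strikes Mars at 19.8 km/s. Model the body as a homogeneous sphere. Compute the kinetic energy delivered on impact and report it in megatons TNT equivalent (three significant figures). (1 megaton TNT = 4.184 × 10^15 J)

E ≈ 0.636 Mt TNT

v = 19800 m/s.
Mass m = (π/6) ρ d³ = (π/6) × 2840 × (20.9)³ = 1.358 × 10^7 kg
E = ½ m v² = 0.5 × 1.358 × 10^7 × (19800)² = 2.662 × 10^15 J
   = 2.662 × 10^15 / 4.184×10^15 = 0.6362 Mt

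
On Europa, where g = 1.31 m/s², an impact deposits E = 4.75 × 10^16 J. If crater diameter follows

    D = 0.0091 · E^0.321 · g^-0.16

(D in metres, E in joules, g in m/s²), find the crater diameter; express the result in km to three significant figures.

E^0.321 = (4.75 × 10^16)^0.321 = 2.255 × 10^5
g^-0.16 = 1.31^-0.16 = 0.9577
D = 0.0091 × 2.255 × 10^5 × 0.9577 = 1965 m
   = 1.965 km

D ≈ 1.97 km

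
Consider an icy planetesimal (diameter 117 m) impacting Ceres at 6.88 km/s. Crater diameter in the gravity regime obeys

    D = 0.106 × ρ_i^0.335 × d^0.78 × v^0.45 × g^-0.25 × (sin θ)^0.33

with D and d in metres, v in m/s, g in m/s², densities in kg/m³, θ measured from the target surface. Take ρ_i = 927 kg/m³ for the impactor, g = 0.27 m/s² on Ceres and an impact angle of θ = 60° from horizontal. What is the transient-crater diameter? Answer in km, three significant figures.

In SI units: v = 6880 m/s.
ρ_i^0.335 = 927^0.335 = 9.862
d^0.78 = 117^0.78 = 41.04
v^0.45 = 6880^0.45 = 53.32
g^-0.25 = 0.27^-0.25 = 1.387
(sin 60°)^0.33 = 0.8660^0.33 = 0.9536
D = 0.106 × 9.862 × 41.04 × 53.32 × 1.387 × 0.9536 = 3026 m
   = 3.026 km

D ≈ 3.03 km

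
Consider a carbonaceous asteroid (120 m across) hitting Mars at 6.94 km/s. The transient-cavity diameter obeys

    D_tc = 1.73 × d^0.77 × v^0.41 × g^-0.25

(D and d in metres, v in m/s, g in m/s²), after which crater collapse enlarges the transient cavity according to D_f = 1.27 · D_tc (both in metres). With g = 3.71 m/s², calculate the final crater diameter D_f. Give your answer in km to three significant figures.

v = 6940 m/s.
d^0.77 = 120^0.77 = 39.90
v^0.41 = 6940^0.41 = 37.58
g^-0.25 = 3.71^-0.25 = 0.7205
D_tc = 1.73 × 39.90 × 37.58 × 0.7205 = 1869 m
D_f = 1.27 × 1869 = 2374 m
     = 2.374 km

D_f ≈ 2.37 km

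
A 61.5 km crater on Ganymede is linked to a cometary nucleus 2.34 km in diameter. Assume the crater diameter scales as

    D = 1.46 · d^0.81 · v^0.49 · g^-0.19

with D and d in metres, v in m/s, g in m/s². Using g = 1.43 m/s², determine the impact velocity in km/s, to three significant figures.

v ≈ 8.48 km/s

Rearranging for v: v = [D / (1.46 · 2340^0.81 · 1.43^-0.19)]^(1/0.49).
D = 61500 m.
2340^0.81 = 535.9
1.43^-0.19 = 0.9343
Denominator = 1.46 × 535.9 × 0.9343 = 731.0
D / 731.0 = 61500 / 731.0 = 84.13
v = 84.13^(1/0.49) = 84.13^2.0408 = 8481 m/s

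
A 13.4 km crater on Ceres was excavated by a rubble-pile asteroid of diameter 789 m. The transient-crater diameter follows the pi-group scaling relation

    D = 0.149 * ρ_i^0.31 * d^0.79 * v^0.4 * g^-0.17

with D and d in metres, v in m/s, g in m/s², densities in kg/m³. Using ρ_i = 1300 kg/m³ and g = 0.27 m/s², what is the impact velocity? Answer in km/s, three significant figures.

v ≈ 10.2 km/s

Rearranging for v: v = [D / (0.149 · 1300^0.31 · 789^0.79 · 0.27^-0.17)]^(1/0.4).
D = 13400 m.
1300^0.31 = 9.233
789^0.79 = 194.4
0.27^-0.17 = 1.249
Denominator = 0.149 × 9.233 × 194.4 × 1.249 = 334.0
D / 334.0 = 13400 / 334.0 = 40.12
v = 40.12^(1/0.4) = 40.12^2.5 = 10195 m/s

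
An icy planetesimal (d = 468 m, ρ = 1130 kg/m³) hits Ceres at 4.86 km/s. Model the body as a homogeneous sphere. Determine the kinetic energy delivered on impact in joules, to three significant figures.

v = 4860 m/s.
Mass m = (π/6) ρ d³ = (π/6) × 1130 × (468)³ = 6.065 × 10^10 kg
E = ½ m v² = 0.5 × 6.065 × 10^10 × (4860)² = 7.163 × 10^17 J

E ≈ 7.16 × 10^17 J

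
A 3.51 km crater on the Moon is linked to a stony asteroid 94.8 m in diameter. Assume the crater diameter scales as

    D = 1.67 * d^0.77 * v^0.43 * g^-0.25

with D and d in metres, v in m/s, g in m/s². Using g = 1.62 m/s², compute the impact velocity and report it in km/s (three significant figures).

v ≈ 20.4 km/s

Rearranging for v: v = [D / (1.67 · 94.8^0.77 · 1.62^-0.25)]^(1/0.43).
D = 3510 m.
94.8^0.77 = 33.28
1.62^-0.25 = 0.8864
Denominator = 1.67 × 33.28 × 0.8864 = 49.26
D / 49.26 = 3510 / 49.26 = 71.25
v = 71.25^(1/0.43) = 71.25^2.3256 = 20363 m/s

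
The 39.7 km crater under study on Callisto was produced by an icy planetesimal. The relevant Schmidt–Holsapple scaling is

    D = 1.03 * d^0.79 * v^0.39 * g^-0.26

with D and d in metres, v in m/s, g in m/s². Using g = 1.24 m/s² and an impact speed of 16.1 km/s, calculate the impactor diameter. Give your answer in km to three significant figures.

d ≈ 5.74 km

Rearranging for d: d = [D / (1.03 · 16100^0.39 · 1.24^-0.26)]^(1/0.79).
D = 39700 m.
16100^0.39 = 43.72
1.24^-0.26 = 0.9456
Denominator = 1.03 × 43.72 × 0.9456 = 42.58
D / 42.58 = 39700 / 42.58 = 932.4
d = 932.4^(1/0.79) = 932.4^1.2658 = 5740 m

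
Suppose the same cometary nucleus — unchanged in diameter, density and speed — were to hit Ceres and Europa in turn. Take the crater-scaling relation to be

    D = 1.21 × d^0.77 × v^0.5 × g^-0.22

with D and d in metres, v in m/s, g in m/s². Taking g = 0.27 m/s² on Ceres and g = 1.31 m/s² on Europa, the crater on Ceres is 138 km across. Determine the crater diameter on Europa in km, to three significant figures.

D ≈ 97.5 km

All impactor-dependent factors cancel in the ratio, leaving D_Europa/D_Ceres = (g_Europa/g_Ceres)^-0.22.
(1.31/0.27)^-0.22 = 4.852^-0.22 = 0.7065
D_Europa = 0.7065 × 138 km = 97.5 km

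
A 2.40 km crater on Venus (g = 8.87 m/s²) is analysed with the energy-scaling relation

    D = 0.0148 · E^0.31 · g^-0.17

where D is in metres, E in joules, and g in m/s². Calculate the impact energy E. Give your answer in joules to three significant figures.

Rearranging: E = [D / (0.0148 · g^-0.17)]^(1/0.31).
D = 2400 m.
g^-0.17 = 8.87^-0.17 = 0.6900
D / (0.0148 × 0.6900) = 2400 / (0.01021) = 2.351 × 10^5
E = (2.351 × 10^5)^3.2258 = 2.121 × 10^17 J

E ≈ 2.12 × 10^17 J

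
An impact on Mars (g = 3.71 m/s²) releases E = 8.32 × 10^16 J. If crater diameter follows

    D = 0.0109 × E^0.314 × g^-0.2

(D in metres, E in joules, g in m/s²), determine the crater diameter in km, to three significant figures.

D ≈ 1.72 km

E^0.314 = (8.32 × 10^16)^0.314 = 2.056 × 10^5
g^-0.2 = 3.71^-0.2 = 0.7694
D = 0.0109 × 2.056 × 10^5 × 0.7694 = 1724 m
   = 1.724 km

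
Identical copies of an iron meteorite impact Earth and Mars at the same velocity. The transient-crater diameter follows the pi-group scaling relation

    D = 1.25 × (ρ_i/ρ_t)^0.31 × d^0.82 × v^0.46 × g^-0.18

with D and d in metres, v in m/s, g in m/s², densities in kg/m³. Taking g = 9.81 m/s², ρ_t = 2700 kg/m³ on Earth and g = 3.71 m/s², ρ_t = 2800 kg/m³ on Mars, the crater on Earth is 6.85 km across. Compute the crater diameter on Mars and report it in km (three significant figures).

D ≈ 8.07 km

The impactor-only factors (d, v, ρ_i) cancel in the ratio, leaving D_Mars/D_Earth = (g_Mars/g_Earth)^-0.18 · (ρ_t,Earth/ρ_t,Mars)^0.31.
(3.71/9.81)^-0.18 = 0.3782^-0.18 = 1.191
(2700/2800)^0.31 = 0.9643^0.31 = 0.9888
Ratio = 1.191 × 0.9888 = 1.178
D_Mars = 1.178 × 6.85 km = 8.07 km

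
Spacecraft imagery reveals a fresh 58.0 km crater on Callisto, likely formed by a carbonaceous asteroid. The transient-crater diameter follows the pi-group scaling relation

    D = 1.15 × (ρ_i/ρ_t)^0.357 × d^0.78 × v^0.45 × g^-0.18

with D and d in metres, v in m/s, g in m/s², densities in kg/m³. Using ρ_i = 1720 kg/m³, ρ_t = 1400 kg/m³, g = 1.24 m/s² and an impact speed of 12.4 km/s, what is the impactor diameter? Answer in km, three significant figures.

Rearranging for d: d = [D / (1.15 · (1720/1400)^0.357 · 12400^0.45 · 1.24^-0.18)]^(1/0.78).
D = 58000 m.
(1720/1400)^0.357 = 1.076
12400^0.45 = 69.51
1.24^-0.18 = 0.9620
Denominator = 1.15 × 1.076 × 69.51 × 0.9620 = 82.74
D / 82.74 = 58000 / 82.74 = 701.0
d = 701.0^(1/0.78) = 701.0^1.2821 = 4451 m

d ≈ 4.45 km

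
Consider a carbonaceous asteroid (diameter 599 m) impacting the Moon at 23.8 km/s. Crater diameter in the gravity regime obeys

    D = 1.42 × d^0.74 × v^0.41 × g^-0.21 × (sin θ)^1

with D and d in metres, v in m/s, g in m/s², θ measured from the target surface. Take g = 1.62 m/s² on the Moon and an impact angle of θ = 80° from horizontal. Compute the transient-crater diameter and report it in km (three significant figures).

In SI units: v = 23800 m/s.
d^0.74 = 599^0.74 = 113.6
v^0.41 = 23800^0.41 = 62.29
g^-0.21 = 1.62^-0.21 = 0.9037
(sin 80°)^1 = 0.9848^1 = 0.9848
D = 1.42 × 113.6 × 62.29 × 0.9037 × 0.9848 = 8942 m
   = 8.942 km

D ≈ 8.94 km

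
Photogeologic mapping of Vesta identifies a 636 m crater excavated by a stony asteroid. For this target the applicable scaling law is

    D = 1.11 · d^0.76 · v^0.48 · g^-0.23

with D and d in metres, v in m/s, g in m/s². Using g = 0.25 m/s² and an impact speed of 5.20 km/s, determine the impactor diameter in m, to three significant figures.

d ≈ 12.6 m

Rearranging for d: d = [D / (1.11 · 5200^0.48 · 0.25^-0.23)]^(1/0.76).
5200^0.48 = 60.77
0.25^-0.23 = 1.376
Denominator = 1.11 × 60.77 × 1.376 = 92.82
D / 92.82 = 636 / 92.82 = 6.852
d = 6.852^(1/0.76) = 6.852^1.3158 = 12.58 m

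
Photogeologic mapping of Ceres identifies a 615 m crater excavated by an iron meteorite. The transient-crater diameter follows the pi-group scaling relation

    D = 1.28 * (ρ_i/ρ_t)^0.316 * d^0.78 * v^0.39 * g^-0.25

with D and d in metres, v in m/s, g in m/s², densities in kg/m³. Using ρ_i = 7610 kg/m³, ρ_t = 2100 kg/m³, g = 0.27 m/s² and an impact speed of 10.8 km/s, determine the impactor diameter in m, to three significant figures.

Rearranging for d: d = [D / (1.28 · (7610/2100)^0.316 · 10800^0.39 · 0.27^-0.25)]^(1/0.78).
(7610/2100)^0.316 = 1.502
10800^0.39 = 37.41
0.27^-0.25 = 1.387
Denominator = 1.28 × 1.502 × 37.41 × 1.387 = 99.76
D / 99.76 = 615 / 99.76 = 6.165
d = 6.165^(1/0.78) = 6.165^1.2821 = 10.30 m

d ≈ 10.3 m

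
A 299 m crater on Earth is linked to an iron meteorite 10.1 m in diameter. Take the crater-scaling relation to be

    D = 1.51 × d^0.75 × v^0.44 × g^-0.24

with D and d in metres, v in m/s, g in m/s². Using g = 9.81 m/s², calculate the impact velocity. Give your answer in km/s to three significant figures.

v ≈ 11.2 km/s

Rearranging for v: v = [D / (1.51 · 10.1^0.75 · 9.81^-0.24)]^(1/0.44).
10.1^0.75 = 5.666
9.81^-0.24 = 0.5781
Denominator = 1.51 × 5.666 × 0.5781 = 4.946
D / 4.946 = 299 / 4.946 = 60.45
v = 60.45^(1/0.44) = 60.45^2.2727 = 11184 m/s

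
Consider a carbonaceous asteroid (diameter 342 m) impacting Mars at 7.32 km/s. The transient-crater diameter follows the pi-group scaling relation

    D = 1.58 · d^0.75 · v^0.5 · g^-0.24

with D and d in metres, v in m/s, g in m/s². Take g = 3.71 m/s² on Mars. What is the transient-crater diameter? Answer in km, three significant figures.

In SI units: v = 7320 m/s.
d^0.75 = 342^0.75 = 79.53
v^0.5 = 7320^0.5 = 85.56
g^-0.24 = 3.71^-0.24 = 0.7300
D = 1.58 × 79.53 × 85.56 × 0.7300 = 7848 m
   = 7.848 km

D ≈ 7.85 km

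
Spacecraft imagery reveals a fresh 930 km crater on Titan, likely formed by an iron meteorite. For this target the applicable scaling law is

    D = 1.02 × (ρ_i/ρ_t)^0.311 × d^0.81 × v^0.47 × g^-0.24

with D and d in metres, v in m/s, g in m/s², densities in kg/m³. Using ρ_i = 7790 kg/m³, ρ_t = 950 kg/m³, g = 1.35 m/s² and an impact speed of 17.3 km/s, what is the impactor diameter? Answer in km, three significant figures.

Rearranging for d: d = [D / (1.02 · (7790/950)^0.311 · 17300^0.47 · 1.35^-0.24)]^(1/0.81).
D = 930000 m.
(7790/950)^0.311 = 1.924
17300^0.47 = 98.15
1.35^-0.24 = 0.9305
Denominator = 1.02 × 1.924 × 98.15 × 0.9305 = 179.2
D / 179.2 = 930000 / 179.2 = 5190
d = 5190^(1/0.81) = 5190^1.2346 = 38614 m

d ≈ 38.6 km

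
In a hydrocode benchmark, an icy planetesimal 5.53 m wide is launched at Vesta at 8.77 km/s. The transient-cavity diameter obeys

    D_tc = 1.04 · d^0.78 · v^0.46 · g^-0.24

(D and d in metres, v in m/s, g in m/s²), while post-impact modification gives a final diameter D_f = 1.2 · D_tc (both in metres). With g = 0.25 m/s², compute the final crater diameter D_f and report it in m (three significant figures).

D_f ≈ 430 m

v = 8770 m/s.
d^0.78 = 5.53^0.78 = 3.796
v^0.46 = 8770^0.46 = 65.13
g^-0.24 = 0.25^-0.24 = 1.395
D_tc = 1.04 × 3.796 × 65.13 × 1.395 = 358.7 m
D_f = 1.2 × 358.7 = 430.4 m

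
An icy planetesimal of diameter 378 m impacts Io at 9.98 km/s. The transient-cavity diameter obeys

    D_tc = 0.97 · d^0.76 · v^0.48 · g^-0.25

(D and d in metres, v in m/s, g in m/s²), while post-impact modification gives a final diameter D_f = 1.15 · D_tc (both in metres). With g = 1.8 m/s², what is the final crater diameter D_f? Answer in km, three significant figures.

D_f ≈ 7.28 km

v = 9980 m/s.
d^0.76 = 378^0.76 = 90.97
v^0.48 = 9980^0.48 = 83.10
g^-0.25 = 1.8^-0.25 = 0.8633
D_tc = 0.97 × 90.97 × 83.10 × 0.8633 = 6330 m
D_f = 1.15 × 6330 = 7279 m
     = 7.279 km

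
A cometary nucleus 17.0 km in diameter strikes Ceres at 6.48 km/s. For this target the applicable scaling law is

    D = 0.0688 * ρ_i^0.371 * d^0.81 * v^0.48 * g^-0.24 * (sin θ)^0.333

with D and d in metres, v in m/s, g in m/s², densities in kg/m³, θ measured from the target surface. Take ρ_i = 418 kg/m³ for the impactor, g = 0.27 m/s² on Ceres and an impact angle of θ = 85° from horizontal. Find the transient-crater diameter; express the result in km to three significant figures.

D ≈ 159 km

In SI units: d = 17000 m, v = 6480 m/s.
ρ_i^0.371 = 418^0.371 = 9.385
d^0.81 = 17000^0.81 = 2671
v^0.48 = 6480^0.48 = 67.54
g^-0.24 = 0.27^-0.24 = 1.369
(sin 85°)^0.333 = 0.9962^0.333 = 0.9987
D = 0.0688 × 9.385 × 2671 × 67.54 × 1.369 × 0.9987 = 1.593 × 10^5 m
   = 159.3 km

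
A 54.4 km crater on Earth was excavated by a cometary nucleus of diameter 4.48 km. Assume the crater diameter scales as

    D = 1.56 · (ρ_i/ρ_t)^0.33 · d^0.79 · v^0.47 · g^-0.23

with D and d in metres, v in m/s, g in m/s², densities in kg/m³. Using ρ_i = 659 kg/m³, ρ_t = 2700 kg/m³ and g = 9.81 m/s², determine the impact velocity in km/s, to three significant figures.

v ≈ 27.7 km/s

Rearranging for v: v = [D / (1.56 · (659/2700)^0.33 · 4480^0.79 · 9.81^-0.23)]^(1/0.47).
D = 54400 m.
(659/2700)^0.33 = 0.6279
4480^0.79 = 766.5
9.81^-0.23 = 0.5914
Denominator = 1.56 × 0.6279 × 766.5 × 0.5914 = 444.0
D / 444.0 = 54400 / 444.0 = 122.5
v = 122.5^(1/0.47) = 122.5^2.1277 = 27729 m/s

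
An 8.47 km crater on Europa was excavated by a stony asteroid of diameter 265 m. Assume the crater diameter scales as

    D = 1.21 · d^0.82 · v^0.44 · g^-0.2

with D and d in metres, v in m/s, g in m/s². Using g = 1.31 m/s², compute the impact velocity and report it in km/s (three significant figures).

v ≈ 18.9 km/s

Rearranging for v: v = [D / (1.21 · 265^0.82 · 1.31^-0.2)]^(1/0.44).
D = 8470 m.
265^0.82 = 97.06
1.31^-0.2 = 0.9474
Denominator = 1.21 × 97.06 × 0.9474 = 111.3
D / 111.3 = 8470 / 111.3 = 76.10
v = 76.10^(1/0.44) = 76.10^2.2727 = 18872 m/s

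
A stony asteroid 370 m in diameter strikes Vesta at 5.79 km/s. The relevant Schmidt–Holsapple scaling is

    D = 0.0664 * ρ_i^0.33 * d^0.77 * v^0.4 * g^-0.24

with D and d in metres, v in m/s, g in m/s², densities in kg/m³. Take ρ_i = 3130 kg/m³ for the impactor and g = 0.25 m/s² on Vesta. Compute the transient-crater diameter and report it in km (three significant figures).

In SI units: v = 5790 m/s.
ρ_i^0.33 = 3130^0.33 = 14.24
d^0.77 = 370^0.77 = 94.95
v^0.4 = 5790^0.4 = 31.99
g^-0.24 = 0.25^-0.24 = 1.395
D = 0.0664 × 14.24 × 94.95 × 31.99 × 1.395 = 4006 m
   = 4.006 km

D ≈ 4.01 km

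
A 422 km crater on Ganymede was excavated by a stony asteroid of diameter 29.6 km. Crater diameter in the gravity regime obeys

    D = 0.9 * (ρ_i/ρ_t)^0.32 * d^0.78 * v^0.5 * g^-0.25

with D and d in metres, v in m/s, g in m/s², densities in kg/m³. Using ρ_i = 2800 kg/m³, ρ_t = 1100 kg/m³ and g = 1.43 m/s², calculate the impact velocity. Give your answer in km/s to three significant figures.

Rearranging for v: v = [D / (0.9 · (2800/1100)^0.32 · 29600^0.78 · 1.43^-0.25)]^(1/0.5).
D = 422000 m.
(2800/1100)^0.32 = 1.348
29600^0.78 = 3073
1.43^-0.25 = 0.9145
Denominator = 0.9 × 1.348 × 3073 × 0.9145 = 3409
D / 3409 = 422000 / 3409 = 123.8
v = 123.8^(1/0.5) = 123.8^2 = 15326 m/s

v ≈ 15.3 km/s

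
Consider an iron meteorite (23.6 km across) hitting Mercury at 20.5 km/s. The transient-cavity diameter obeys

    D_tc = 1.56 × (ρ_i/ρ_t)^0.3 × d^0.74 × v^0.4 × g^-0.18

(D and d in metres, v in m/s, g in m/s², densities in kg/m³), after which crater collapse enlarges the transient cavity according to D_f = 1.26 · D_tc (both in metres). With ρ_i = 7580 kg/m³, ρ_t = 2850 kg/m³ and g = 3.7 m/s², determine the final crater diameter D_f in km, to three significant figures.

D_f ≈ 190 km

In SI: d = 23600 m, v = 20500 m/s.
(ρ_i/ρ_t)^0.3 = (7580/2850)^0.3 = 1.341
d^0.74 = 23600^0.74 = 1722
v^0.4 = 20500^0.4 = 53.05
g^-0.18 = 3.7^-0.18 = 0.7902
D_tc = 1.56 × 1.341 × 1722 × 53.05 × 0.7902 = 1.510 × 10^5 m
D_f = 1.26 × 1.510 × 10^5 = 1.903 × 10^5 m
     = 190.3 km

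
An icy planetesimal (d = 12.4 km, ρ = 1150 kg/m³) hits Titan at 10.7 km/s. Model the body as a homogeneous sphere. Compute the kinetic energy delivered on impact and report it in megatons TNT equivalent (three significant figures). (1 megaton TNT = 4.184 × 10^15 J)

d = 12400 m; v = 10700 m/s.
Mass m = (π/6) ρ d³ = (π/6) × 1150 × (12400)³ = 1.148 × 10^15 kg
E = ½ m v² = 0.5 × 1.148 × 10^15 × (10700)² = 6.572 × 10^22 J
   = 6.572 × 10^22 / 4.184×10^15 = 1.571 × 10^7 Mt

E ≈ 1.57 × 10^7 Mt TNT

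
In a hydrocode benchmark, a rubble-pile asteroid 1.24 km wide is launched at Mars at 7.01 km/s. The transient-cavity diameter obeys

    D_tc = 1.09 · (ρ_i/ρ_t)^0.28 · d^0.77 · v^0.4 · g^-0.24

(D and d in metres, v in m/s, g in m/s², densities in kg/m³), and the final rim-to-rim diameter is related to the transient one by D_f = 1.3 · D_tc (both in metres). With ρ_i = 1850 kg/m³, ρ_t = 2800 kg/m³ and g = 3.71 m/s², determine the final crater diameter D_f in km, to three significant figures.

In SI: d = 1240 m, v = 7010 m/s.
(ρ_i/ρ_t)^0.28 = (1850/2800)^0.28 = 0.8904
d^0.77 = 1240^0.77 = 241.0
v^0.4 = 7010^0.4 = 34.54
g^-0.24 = 3.71^-0.24 = 0.7300
D_tc = 1.09 × 0.8904 × 241.0 × 34.54 × 0.7300 = 5898 m
D_f = 1.3 × 5898 = 7667 m
     = 7.667 km

D_f ≈ 7.67 km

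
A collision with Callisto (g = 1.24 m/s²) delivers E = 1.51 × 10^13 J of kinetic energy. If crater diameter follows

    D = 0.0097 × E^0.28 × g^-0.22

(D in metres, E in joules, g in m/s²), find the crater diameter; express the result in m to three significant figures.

D ≈ 45.3 m

E^0.28 = (1.51 × 10^13)^0.28 = 4.899 × 10^3
g^-0.22 = 1.24^-0.22 = 0.9538
D = 0.0097 × 4.899 × 10^3 × 0.9538 = 45.32 m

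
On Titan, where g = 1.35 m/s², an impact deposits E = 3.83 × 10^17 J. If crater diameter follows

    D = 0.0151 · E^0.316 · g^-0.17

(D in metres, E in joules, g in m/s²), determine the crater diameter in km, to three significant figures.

D ≈ 5.17 km

E^0.316 = (3.83 × 10^17)^0.316 = 3.600 × 10^5
g^-0.17 = 1.35^-0.17 = 0.9503
D = 0.0151 × 3.600 × 10^5 × 0.9503 = 5166 m
   = 5.166 km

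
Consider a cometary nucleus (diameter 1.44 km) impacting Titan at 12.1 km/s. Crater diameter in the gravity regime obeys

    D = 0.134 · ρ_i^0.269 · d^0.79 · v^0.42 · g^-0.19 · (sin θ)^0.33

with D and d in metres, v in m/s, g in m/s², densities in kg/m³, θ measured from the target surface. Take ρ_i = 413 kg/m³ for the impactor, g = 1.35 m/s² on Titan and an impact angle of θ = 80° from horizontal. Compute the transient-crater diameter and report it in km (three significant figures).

D ≈ 10.3 km

In SI units: d = 1440 m, v = 12100 m/s.
ρ_i^0.269 = 413^0.269 = 5.055
d^0.79 = 1440^0.79 = 312.7
v^0.42 = 12100^0.42 = 51.85
g^-0.19 = 1.35^-0.19 = 0.9446
(sin 80°)^0.33 = 0.9848^0.33 = 0.9950
D = 0.134 × 5.055 × 312.7 × 51.85 × 0.9446 × 0.9950 = 10322 m
   = 10.32 km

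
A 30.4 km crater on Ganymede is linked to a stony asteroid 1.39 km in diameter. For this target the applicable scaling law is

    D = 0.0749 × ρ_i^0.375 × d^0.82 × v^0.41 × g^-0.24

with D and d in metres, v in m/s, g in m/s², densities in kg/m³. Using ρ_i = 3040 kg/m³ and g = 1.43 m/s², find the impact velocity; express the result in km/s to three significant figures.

Rearranging for v: v = [D / (0.0749 · 3040^0.375 · 1390^0.82 · 1.43^-0.24)]^(1/0.41).
D = 30400 m.
3040^0.375 = 20.23
1390^0.82 = 377.8
1.43^-0.24 = 0.9177
Denominator = 0.0749 × 20.23 × 377.8 × 0.9177 = 525.3
D / 525.3 = 30400 / 525.3 = 57.87
v = 57.87^(1/0.41) = 57.87^2.439 = 19890 m/s

v ≈ 19.9 km/s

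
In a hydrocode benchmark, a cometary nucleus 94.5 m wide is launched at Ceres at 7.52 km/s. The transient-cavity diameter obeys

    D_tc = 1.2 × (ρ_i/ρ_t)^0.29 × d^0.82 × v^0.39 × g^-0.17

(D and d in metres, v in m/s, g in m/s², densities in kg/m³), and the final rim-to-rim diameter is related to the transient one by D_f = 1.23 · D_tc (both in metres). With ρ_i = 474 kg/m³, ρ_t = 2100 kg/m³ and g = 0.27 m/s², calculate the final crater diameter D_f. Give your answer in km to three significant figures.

D_f ≈ 1.62 km

v = 7520 m/s.
(ρ_i/ρ_t)^0.29 = (474/2100)^0.29 = 0.6494
d^0.82 = 94.5^0.82 = 41.67
v^0.39 = 7520^0.39 = 32.49
g^-0.17 = 0.27^-0.17 = 1.249
D_tc = 1.2 × 0.6494 × 41.67 × 32.49 × 1.249 = 1318 m
D_f = 1.23 × 1318 = 1621 m
     = 1.621 km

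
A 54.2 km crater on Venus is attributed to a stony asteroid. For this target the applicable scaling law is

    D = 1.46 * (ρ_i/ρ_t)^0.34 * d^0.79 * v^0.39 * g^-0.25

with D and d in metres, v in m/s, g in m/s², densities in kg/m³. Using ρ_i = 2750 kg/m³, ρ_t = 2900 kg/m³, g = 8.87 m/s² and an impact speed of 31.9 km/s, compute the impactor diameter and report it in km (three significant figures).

d ≈ 7.43 km

Rearranging for d: d = [D / (1.46 · (2750/2900)^0.34 · 31900^0.39 · 8.87^-0.25)]^(1/0.79).
D = 54200 m.
(2750/2900)^0.34 = 0.9821
31900^0.39 = 57.08
8.87^-0.25 = 0.5795
Denominator = 1.46 × 0.9821 × 57.08 × 0.5795 = 47.43
D / 47.43 = 54200 / 47.43 = 1143
d = 1143^(1/0.79) = 1143^1.2658 = 7428 m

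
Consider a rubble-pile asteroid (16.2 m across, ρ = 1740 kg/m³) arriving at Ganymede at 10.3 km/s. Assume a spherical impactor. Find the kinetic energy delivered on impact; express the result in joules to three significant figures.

v = 10300 m/s.
Mass m = (π/6) ρ d³ = (π/6) × 1740 × (16.2)³ = 3.873 × 10^6 kg
E = ½ m v² = 0.5 × 3.873 × 10^6 × (10300)² = 2.054 × 10^14 J

E ≈ 2.05 × 10^14 J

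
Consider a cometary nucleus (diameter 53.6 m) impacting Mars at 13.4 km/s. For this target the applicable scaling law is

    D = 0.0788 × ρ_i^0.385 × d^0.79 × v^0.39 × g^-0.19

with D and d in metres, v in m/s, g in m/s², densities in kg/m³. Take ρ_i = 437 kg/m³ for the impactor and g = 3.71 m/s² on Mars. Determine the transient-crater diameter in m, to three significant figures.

In SI units: v = 13400 m/s.
ρ_i^0.385 = 437^0.385 = 10.39
d^0.79 = 53.6^0.79 = 23.23
v^0.39 = 13400^0.39 = 40.70
g^-0.19 = 3.71^-0.19 = 0.7795
D = 0.0788 × 10.39 × 23.23 × 40.70 × 0.7795 = 603.4 m

D ≈ 603 m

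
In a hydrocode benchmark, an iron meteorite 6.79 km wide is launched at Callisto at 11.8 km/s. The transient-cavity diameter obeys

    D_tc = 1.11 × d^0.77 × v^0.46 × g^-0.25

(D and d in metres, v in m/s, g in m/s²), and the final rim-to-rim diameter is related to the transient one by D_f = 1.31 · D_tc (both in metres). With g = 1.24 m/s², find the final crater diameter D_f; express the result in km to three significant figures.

In SI: d = 6790 m, v = 11800 m/s.
d^0.77 = 6790^0.77 = 892.4
v^0.46 = 11800^0.46 = 74.66
g^-0.25 = 1.24^-0.25 = 0.9476
D_tc = 1.11 × 892.4 × 74.66 × 0.9476 = 70080 m
D_f = 1.31 × 70080 = 91805 m
     = 91.80 km

D_f ≈ 91.8 km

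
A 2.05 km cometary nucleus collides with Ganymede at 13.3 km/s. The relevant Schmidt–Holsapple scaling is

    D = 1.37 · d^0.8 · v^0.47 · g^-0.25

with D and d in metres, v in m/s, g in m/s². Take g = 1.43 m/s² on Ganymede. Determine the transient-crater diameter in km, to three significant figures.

In SI units: d = 2050 m, v = 13300 m/s.
d^0.8 = 2050^0.8 = 446.1
v^0.47 = 13300^0.47 = 86.74
g^-0.25 = 1.43^-0.25 = 0.9145
D = 1.37 × 446.1 × 86.74 × 0.9145 = 48479 m
   = 48.48 km

D ≈ 48.5 km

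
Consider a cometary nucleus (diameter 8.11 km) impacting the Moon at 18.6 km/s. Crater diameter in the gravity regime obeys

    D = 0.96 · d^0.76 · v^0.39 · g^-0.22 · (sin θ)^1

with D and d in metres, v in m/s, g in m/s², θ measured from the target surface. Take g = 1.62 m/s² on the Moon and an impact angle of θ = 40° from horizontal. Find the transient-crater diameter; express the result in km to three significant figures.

D ≈ 24.0 km

In SI units: d = 8110 m, v = 18600 m/s.
d^0.76 = 8110^0.76 = 935.1
v^0.39 = 18600^0.39 = 46.25
g^-0.22 = 1.62^-0.22 = 0.8993
(sin 40°)^1 = 0.6428^1 = 0.6428
D = 0.96 × 935.1 × 46.25 × 0.8993 × 0.6428 = 24001 m
   = 24.00 km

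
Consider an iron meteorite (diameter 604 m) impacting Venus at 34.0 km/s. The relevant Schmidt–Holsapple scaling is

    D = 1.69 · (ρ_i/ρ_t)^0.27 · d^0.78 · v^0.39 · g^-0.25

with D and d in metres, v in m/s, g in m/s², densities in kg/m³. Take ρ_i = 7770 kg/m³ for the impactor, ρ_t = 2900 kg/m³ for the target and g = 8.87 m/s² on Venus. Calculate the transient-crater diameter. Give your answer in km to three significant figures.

In SI units: v = 34000 m/s.
(ρ_i/ρ_t)^0.27 = (7770/2900)^0.27 = 1.305
d^0.78 = 604^0.78 = 147.6
v^0.39 = 34000^0.39 = 58.52
g^-0.25 = 8.87^-0.25 = 0.5795
D = 1.69 × 1.305 × 147.6 × 58.52 × 0.5795 = 11039 m
   = 11.04 km

D ≈ 11.0 km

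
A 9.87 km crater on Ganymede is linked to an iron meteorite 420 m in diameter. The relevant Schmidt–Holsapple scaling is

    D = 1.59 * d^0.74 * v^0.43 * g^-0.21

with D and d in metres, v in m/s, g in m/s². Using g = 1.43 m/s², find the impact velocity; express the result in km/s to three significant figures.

Rearranging for v: v = [D / (1.59 · 420^0.74 · 1.43^-0.21)]^(1/0.43).
D = 9870 m.
420^0.74 = 87.34
1.43^-0.21 = 0.9276
Denominator = 1.59 × 87.34 × 0.9276 = 128.8
D / 128.8 = 9870 / 128.8 = 76.63
v = 76.63^(1/0.43) = 76.63^2.3256 = 24119 m/s

v ≈ 24.1 km/s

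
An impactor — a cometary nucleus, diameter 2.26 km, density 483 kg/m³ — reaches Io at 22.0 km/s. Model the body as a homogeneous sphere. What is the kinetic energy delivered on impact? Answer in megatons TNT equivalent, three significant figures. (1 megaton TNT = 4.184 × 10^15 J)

E ≈ 1.69 × 10^5 Mt TNT

d = 2260 m; v = 22000 m/s.
Mass m = (π/6) ρ d³ = (π/6) × 483 × (2260)³ = 2.919 × 10^12 kg
E = ½ m v² = 0.5 × 2.919 × 10^12 × (22000)² = 7.064 × 10^20 J
   = 7.064 × 10^20 / 4.184×10^15 = 1.688 × 10^5 Mt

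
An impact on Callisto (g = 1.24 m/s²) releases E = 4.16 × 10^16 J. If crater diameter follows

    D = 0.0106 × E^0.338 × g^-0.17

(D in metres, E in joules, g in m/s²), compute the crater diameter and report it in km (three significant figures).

D ≈ 4.23 km

E^0.338 = (4.16 × 10^16)^0.338 = 4.142 × 10^5
g^-0.17 = 1.24^-0.17 = 0.9641
D = 0.0106 × 4.142 × 10^5 × 0.9641 = 4233 m
   = 4.233 km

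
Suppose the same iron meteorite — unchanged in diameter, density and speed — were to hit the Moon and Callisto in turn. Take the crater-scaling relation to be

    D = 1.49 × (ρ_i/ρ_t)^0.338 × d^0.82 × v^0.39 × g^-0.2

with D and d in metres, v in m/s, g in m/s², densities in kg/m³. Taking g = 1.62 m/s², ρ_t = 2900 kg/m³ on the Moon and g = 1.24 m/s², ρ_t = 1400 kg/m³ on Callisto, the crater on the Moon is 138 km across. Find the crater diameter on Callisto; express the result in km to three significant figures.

D ≈ 186 km

The impactor-only factors (d, v, ρ_i) cancel in the ratio, leaving D_Callisto/D_Moon = (g_Callisto/g_Moon)^-0.2 · (ρ_t,Moon/ρ_t,Callisto)^0.338.
(1.24/1.62)^-0.2 = 0.7654^-0.2 = 1.055
(2900/1400)^0.338 = 2.071^0.338 = 1.279
Ratio = 1.055 × 1.279 = 1.349
D_Callisto = 1.349 × 138 km = 186 km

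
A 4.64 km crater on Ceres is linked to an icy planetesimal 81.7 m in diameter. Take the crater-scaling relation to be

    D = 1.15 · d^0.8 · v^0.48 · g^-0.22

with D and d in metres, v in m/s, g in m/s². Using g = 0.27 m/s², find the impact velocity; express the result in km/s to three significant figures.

Rearranging for v: v = [D / (1.15 · 81.7^0.8 · 0.27^-0.22)]^(1/0.48).
D = 4640 m.
81.7^0.8 = 33.87
0.27^-0.22 = 1.334
Denominator = 1.15 × 33.87 × 1.334 = 51.96
D / 51.96 = 4640 / 51.96 = 89.30
v = 89.30^(1/0.48) = 89.30^2.0833 = 11593 m/s

v ≈ 11.6 km/s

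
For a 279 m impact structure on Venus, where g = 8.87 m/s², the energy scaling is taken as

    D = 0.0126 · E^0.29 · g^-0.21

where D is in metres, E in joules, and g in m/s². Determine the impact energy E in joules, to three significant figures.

Rearranging: E = [D / (0.0126 · g^-0.21)]^(1/0.29).
g^-0.21 = 8.87^-0.21 = 0.6323
D / (0.0126 × 0.6323) = 279 / (7.967 × 10^-3) = 3.502 × 10^4
E = (3.502 × 10^4)^3.4483 = 4.679 × 10^15 J

E ≈ 4.68 × 10^15 J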